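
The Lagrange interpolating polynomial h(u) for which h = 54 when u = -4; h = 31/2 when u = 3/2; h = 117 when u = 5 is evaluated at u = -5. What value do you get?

Evaluate each Lagrange basis at u = -5:
L_0(-5) = (-13/2)·(-10)/[(-11/2)·(-9)] = 130/99
L_1(-5) = (-1)·(-10)/[(11/2)·(-7/2)] = -40/77
L_2(-5) = (-1)·(-13/2)/[(9)·(7/2)] = 13/63
Sum: 54·(130/99) + 31/2·(-40/77) + 117·(13/63) = 87

87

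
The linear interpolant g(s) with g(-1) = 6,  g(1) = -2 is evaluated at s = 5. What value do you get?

Evaluate each Lagrange basis at s = 5:
L_0(5) = (4)/[(-2)] = -2
L_1(5) = (6)/[(2)] = 3
Sum: 6·(-2) + (-2)·(3) = -18

-18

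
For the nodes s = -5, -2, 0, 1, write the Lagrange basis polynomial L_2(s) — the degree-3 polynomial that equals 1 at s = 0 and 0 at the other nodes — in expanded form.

L_2(s) = -(1/10)s^3 - (3/5)s^2 - (3/10)s + 1

L_2(s) = (s + 5)(s + 2)(s - 1) / [(5)·(2)·(-1)]
       = (s^3 + 6s^2 + 3s - 10) / (-10)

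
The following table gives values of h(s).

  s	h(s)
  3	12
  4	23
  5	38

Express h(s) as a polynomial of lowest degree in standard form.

Build the Lagrange basis polynomials:
L_0(s) = (s - 4)(s - 5) / [2] = (1/2)s^2 - (9/2)s + 10
L_1(s) = (s - 3)(s - 5) / [-1] = -s^2 + 8s - 15
L_2(s) = (s - 3)(s - 4) / [2] = (1/2)s^2 - (7/2)s + 6
h(s) = 12·L_0 + 23·L_1 + 38·L_2
  12·L_0(s) = 6s^2 - 54s + 120
  23·L_1(s) = -23s^2 + 184s - 345
  38·L_2(s) = 19s^2 - 133s + 228
Adding term by term: 2s^2 - 3s + 3

h(s) = 2s^2 - 3s + 3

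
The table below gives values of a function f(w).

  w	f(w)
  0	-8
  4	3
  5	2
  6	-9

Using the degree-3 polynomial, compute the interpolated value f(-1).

Evaluate each Lagrange basis at w = -1:
L_0(-1) = (-5)·(-6)·(-7)/[(-4)·(-5)·(-6)] = 7/4
L_1(-1) = (-1)·(-6)·(-7)/[(4)·(-1)·(-2)] = -21/4
L_2(-1) = (-1)·(-5)·(-7)/[(5)·(1)·(-1)] = 7
L_3(-1) = (-1)·(-5)·(-6)/[(6)·(2)·(1)] = -5/2
Sum: (-8)·(7/4) + 3·(-21/4) + 2·(7) + (-9)·(-5/2) = 27/4

27/4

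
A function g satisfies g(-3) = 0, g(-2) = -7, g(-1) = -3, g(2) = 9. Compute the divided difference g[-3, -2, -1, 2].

g[-3,-2] = (-7 - 0) / (-2 - (-3)) = -7
g[-2,-1] = (-3 - (-7)) / (-1 - (-2)) = 4
g[-1,2] = (9 - (-3)) / (2 - (-1)) = 4
g[-3,-2,-1] = (4 - (-7)) / (-1 - (-3)) = 11/2
g[-2,-1,2] = (4 - 4) / (2 - (-2)) = 0
g[-3,-2,-1,2] = (0 - 11/2) / (2 - (-3)) = -11/10

-11/10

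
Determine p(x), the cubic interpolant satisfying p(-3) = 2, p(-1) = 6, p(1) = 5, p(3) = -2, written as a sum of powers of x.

Build the Lagrange basis polynomials:
L_0(x) = (x + 1)(x - 1)(x - 3) / [-48] = -(1/48)x^3 + (1/16)x^2 + (1/48)x - 1/16
L_1(x) = (x + 3)(x - 1)(x - 3) / [16] = (1/16)x^3 - (1/16)x^2 - (9/16)x + 9/16
L_2(x) = (x + 3)(x + 1)(x - 3) / [-16] = -(1/16)x^3 - (1/16)x^2 + (9/16)x + 9/16
L_3(x) = (x + 3)(x + 1)(x - 1) / [48] = (1/48)x^3 + (1/16)x^2 - (1/48)x - 1/16
p(x) = 2·L_0 + 6·L_1 + 5·L_2 + (-2)·L_3
  2·L_0(x) = -(1/24)x^3 + (1/8)x^2 + (1/24)x - 1/8
  6·L_1(x) = (3/8)x^3 - (3/8)x^2 - (27/8)x + 27/8
  5·L_2(x) = -(5/16)x^3 - (5/16)x^2 + (45/16)x + 45/16
  (-2)·L_3(x) = -(1/24)x^3 - (1/8)x^2 + (1/24)x + 1/8
Adding term by term: -(1/48)x^3 - (11/16)x^2 - (23/48)x + 99/16

p(x) = -(1/48)x^3 - (11/16)x^2 - (23/48)x + 99/16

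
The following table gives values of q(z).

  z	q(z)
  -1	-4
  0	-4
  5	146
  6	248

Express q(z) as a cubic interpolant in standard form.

q(z) = z^3 + z^2 - 4

L_0(z) = z(z - 5)(z - 6) / [-42] = -(1/42)z^3 + (11/42)z^2 - (5/7)z
L_1(z) = (z + 1)(z - 5)(z - 6) / [30] = (1/30)z^3 - (1/3)z^2 + (19/30)z + 1
L_2(z) = (z + 1)z(z - 6) / [-30] = -(1/30)z^3 + (1/6)z^2 + (1/5)z
L_3(z) = (z + 1)z(z - 5) / [42] = (1/42)z^3 - (2/21)z^2 - (5/42)z
q(z) = (-4)·L_0 + (-4)·L_1 + 146·L_2 + 248·L_3
  (-4)·L_0(z) = (2/21)z^3 - (22/21)z^2 + (20/7)z
  (-4)·L_1(z) = -(2/15)z^3 + (4/3)z^2 - (38/15)z - 4
  146·L_2(z) = -(73/15)z^3 + (73/3)z^2 + (146/5)z
  248·L_3(z) = (124/21)z^3 - (496/21)z^2 - (620/21)z
Adding term by term: z^3 + z^2 - 4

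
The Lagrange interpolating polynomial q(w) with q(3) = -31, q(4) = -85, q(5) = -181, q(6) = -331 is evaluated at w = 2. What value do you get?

Evaluate each Lagrange basis at w = 2:
L_0(2) = (-2)·(-3)·(-4)/[(-1)·(-2)·(-3)] = 4
L_1(2) = (-1)·(-3)·(-4)/[(1)·(-1)·(-2)] = -6
L_2(2) = (-1)·(-2)·(-4)/[(2)·(1)·(-1)] = 4
L_3(2) = (-1)·(-2)·(-3)/[(3)·(2)·(1)] = -1
Sum: (-31)·(4) + (-85)·(-6) + (-181)·(4) + (-331)·(-1) = -7

-7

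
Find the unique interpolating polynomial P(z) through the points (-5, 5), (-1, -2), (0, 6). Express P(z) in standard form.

L_0(z) = (z + 1)z / [20] = (1/20)z^2 + (1/20)z
L_1(z) = (z + 5)z / [-4] = -(1/4)z^2 - (5/4)z
L_2(z) = (z + 5)(z + 1) / [5] = (1/5)z^2 + (6/5)z + 1
P(z) = 5·L_0 + (-2)·L_1 + 6·L_2
  5·L_0(z) = (1/4)z^2 + (1/4)z
  (-2)·L_1(z) = (1/2)z^2 + (5/2)z
  6·L_2(z) = (6/5)z^2 + (36/5)z + 6
Adding term by term: (39/20)z^2 + (199/20)z + 6

P(z) = (39/20)z^2 + (199/20)z + 6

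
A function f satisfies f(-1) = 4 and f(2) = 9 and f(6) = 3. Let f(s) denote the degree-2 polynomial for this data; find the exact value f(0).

46/7

Evaluate each Lagrange basis at s = 0:
L_0(0) = (-2)·(-6)/[(-3)·(-7)] = 4/7
L_1(0) = (1)·(-6)/[(3)·(-4)] = 1/2
L_2(0) = (1)·(-2)/[(7)·(4)] = -1/14
Sum: 4·(4/7) + 9·(1/2) + 3·(-1/14) = 46/7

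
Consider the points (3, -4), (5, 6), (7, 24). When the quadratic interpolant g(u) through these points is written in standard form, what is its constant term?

Build the Lagrange basis polynomials:
L_0(u) = (u - 5)(u - 7) / [8] = (1/8)u^2 - (3/2)u + 35/8
L_1(u) = (u - 3)(u - 7) / [-4] = -(1/4)u^2 + (5/2)u - 21/4
L_2(u) = (u - 3)(u - 5) / [8] = (1/8)u^2 - u + 15/8
g(u) = (-4)·L_0 + 6·L_1 + 24·L_2
Only the constant term is needed; take it from each L_i and combine:
(-4)·(35/8) + 6·(-21/4) + 24·(15/8) = -4

-4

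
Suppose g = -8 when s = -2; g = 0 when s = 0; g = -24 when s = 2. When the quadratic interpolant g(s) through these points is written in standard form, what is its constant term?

L_0(s) = s(s - 2) / [8] = (1/8)s^2 - (1/4)s
L_1(s) = (s + 2)(s - 2) / [-4] = -(1/4)s^2 + 1
L_2(s) = (s + 2)s / [8] = (1/8)s^2 + (1/4)s
g(s) = (-8)·L_0 + 0·L_1 + (-24)·L_2
Only the constant term is needed; take it from each L_i and combine:
(-8)·(0) + 0·(1) + (-24)·(0) = 0

0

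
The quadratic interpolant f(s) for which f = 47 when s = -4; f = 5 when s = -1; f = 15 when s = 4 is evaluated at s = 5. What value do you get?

29

Using Newton's divided-difference form:
f[-4,-1] = (5 - 47) / (-1 - (-4)) = -14
f[-1,4] = (15 - 5) / (4 - (-1)) = 2
f[-4,-1,4] = (2 - (-14)) / (4 - (-4)) = 2
f(5) = 47 + (-14)·(9) + 2·(9)·(6) = 29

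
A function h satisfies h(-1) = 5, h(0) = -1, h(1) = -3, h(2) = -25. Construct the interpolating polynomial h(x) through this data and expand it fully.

Build the Lagrange basis polynomials:
L_0(x) = x(x - 1)(x - 2) / [-6] = -(1/6)x^3 + (1/2)x^2 - (1/3)x
L_1(x) = (x + 1)(x - 1)(x - 2) / [2] = (1/2)x^3 - x^2 - (1/2)x + 1
L_2(x) = (x + 1)x(x - 2) / [-2] = -(1/2)x^3 + (1/2)x^2 + x
L_3(x) = (x + 1)x(x - 1) / [6] = (1/6)x^3 - (1/6)x
h(x) = 5·L_0 + (-1)·L_1 + (-3)·L_2 + (-25)·L_3
  5·L_0(x) = -(5/6)x^3 + (5/2)x^2 - (5/3)x
  (-1)·L_1(x) = -(1/2)x^3 + x^2 + (1/2)x - 1
  (-3)·L_2(x) = (3/2)x^3 - (3/2)x^2 - 3x
  (-25)·L_3(x) = -(25/6)x^3 + (25/6)x
Adding term by term: -4x^3 + 2x^2 - 1

h(x) = -4x^3 + 2x^2 - 1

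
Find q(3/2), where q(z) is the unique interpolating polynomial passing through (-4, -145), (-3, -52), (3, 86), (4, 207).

Using Newton's divided-difference form:
q[-4,-3] = (-52 - (-145)) / (-3 - (-4)) = 93
q[-3,3] = (86 - (-52)) / (3 - (-3)) = 23
q[3,4] = (207 - 86) / (4 - 3) = 121
q[-4,-3,3] = (23 - 93) / (3 - (-4)) = -10
q[-3,3,4] = (121 - 23) / (4 - (-3)) = 14
q[-4,-3,3,4] = (14 - (-10)) / (4 - (-4)) = 3
q(3/2) = -145 + 93·(11/2) + (-10)·(11/2)·(9/2) + 3·(11/2)·(9/2)·(-3/2) = 61/8

61/8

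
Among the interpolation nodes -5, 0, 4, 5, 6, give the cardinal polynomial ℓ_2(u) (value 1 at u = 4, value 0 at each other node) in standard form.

ℓ_2(u) = (1/72)u^4 - (1/12)u^3 - (25/72)u^2 + (25/12)u

ℓ_2(u) = (u + 5)u(u - 5)(u - 6) / [(9)·(4)·(-1)·(-2)]
       = (u^4 - 6u^3 - 25u^2 + 150u) / (72)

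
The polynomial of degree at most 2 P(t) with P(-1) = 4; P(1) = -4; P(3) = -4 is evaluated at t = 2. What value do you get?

L_0(2) = (1)·(-1)/[(-2)·(-4)] = -1/8
L_1(2) = (3)·(-1)/[(2)·(-2)] = 3/4
L_2(2) = (3)·(1)/[(4)·(2)] = 3/8
Sum: 4·(-1/8) + (-4)·(3/4) + (-4)·(3/8) = -5

-5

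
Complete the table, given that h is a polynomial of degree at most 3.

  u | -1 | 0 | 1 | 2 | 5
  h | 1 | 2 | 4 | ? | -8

11/2

The 4 known values determine h uniquely (degree ≤ 3).
Evaluate each Lagrange basis at u = 2:
L_0(2) = (2)·(1)·(-3)/[(-1)·(-2)·(-6)] = 1/2
L_1(2) = (3)·(1)·(-3)/[(1)·(-1)·(-5)] = -9/5
L_2(2) = (3)·(2)·(-3)/[(2)·(1)·(-4)] = 9/4
L_3(2) = (3)·(2)·(1)/[(6)·(5)·(4)] = 1/20
Sum: 1·(1/2) + 2·(-9/5) + 4·(9/4) + (-8)·(1/20) = 11/2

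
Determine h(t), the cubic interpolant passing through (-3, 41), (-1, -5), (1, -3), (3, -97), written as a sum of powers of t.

L_0(t) = (t + 1)(t - 1)(t - 3) / [-48] = -(1/48)t^3 + (1/16)t^2 + (1/48)t - 1/16
L_1(t) = (t + 3)(t - 1)(t - 3) / [16] = (1/16)t^3 - (1/16)t^2 - (9/16)t + 9/16
L_2(t) = (t + 3)(t + 1)(t - 3) / [-16] = -(1/16)t^3 - (1/16)t^2 + (9/16)t + 9/16
L_3(t) = (t + 3)(t + 1)(t - 1) / [48] = (1/48)t^3 + (1/16)t^2 - (1/48)t - 1/16
h(t) = 41·L_0 + (-5)·L_1 + (-3)·L_2 + (-97)·L_3
  41·L_0(t) = -(41/48)t^3 + (41/16)t^2 + (41/48)t - 41/16
  (-5)·L_1(t) = -(5/16)t^3 + (5/16)t^2 + (45/16)t - 45/16
  (-3)·L_2(t) = (3/16)t^3 + (3/16)t^2 - (27/16)t - 27/16
  (-97)·L_3(t) = -(97/48)t^3 - (97/16)t^2 + (97/48)t + 97/16
Adding term by term: -3t^3 - 3t^2 + 4t - 1

h(t) = -3t^3 - 3t^2 + 4t - 1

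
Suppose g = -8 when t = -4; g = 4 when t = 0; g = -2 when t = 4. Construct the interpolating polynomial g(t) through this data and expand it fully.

g(t) = -(9/16)t^2 + (3/4)t + 4

Build the Lagrange basis polynomials:
L_0(t) = t(t - 4) / [32] = (1/32)t^2 - (1/8)t
L_1(t) = (t + 4)(t - 4) / [-16] = -(1/16)t^2 + 1
L_2(t) = (t + 4)t / [32] = (1/32)t^2 + (1/8)t
g(t) = (-8)·L_0 + 4·L_1 + (-2)·L_2
  (-8)·L_0(t) = -(1/4)t^2 + t
  4·L_1(t) = -(1/4)t^2 + 4
  (-2)·L_2(t) = -(1/16)t^2 - (1/4)t
Adding term by term: -(9/16)t^2 + (3/4)t + 4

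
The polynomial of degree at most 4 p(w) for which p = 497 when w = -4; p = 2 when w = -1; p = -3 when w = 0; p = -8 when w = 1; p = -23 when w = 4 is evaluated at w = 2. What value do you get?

-25

Evaluate each Lagrange basis at w = 2:
L_0(2) = (3)·(2)·(1)·(-2)/[(-3)·(-4)·(-5)·(-8)] = -1/40
L_1(2) = (6)·(2)·(1)·(-2)/[(3)·(-1)·(-2)·(-5)] = 4/5
L_2(2) = (6)·(3)·(1)·(-2)/[(4)·(1)·(-1)·(-4)] = -9/4
L_3(2) = (6)·(3)·(2)·(-2)/[(5)·(2)·(1)·(-3)] = 12/5
L_4(2) = (6)·(3)·(2)·(1)/[(8)·(5)·(4)·(3)] = 3/40
Sum: 497·(-1/40) + 2·(4/5) + (-3)·(-9/4) + (-8)·(12/5) + (-23)·(3/40) = -25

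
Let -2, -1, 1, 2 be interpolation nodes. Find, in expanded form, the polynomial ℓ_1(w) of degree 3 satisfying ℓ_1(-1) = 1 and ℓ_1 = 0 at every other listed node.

ℓ_1(w) = (w + 2)(w - 1)(w - 2) / [(1)·(-2)·(-3)]
       = (w^3 - w^2 - 4w + 4) / (6)

ℓ_1(w) = (1/6)w^3 - (1/6)w^2 - (2/3)w + 2/3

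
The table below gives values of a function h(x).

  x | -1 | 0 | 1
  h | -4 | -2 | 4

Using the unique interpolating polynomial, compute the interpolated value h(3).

28

L_0(3) = (3)·(2)/[(-1)·(-2)] = 3
L_1(3) = (4)·(2)/[(1)·(-1)] = -8
L_2(3) = (4)·(3)/[(2)·(1)] = 6
Sum: (-4)·(3) + (-2)·(-8) + 4·(6) = 28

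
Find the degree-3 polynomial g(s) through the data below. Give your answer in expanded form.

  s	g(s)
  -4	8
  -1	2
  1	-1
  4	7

L_0(s) = (s + 1)(s - 1)(s - 4) / [-120] = -(1/120)s^3 + (1/30)s^2 + (1/120)s - 1/30
L_1(s) = (s + 4)(s - 1)(s - 4) / [30] = (1/30)s^3 - (1/30)s^2 - (8/15)s + 8/15
L_2(s) = (s + 4)(s + 1)(s - 4) / [-30] = -(1/30)s^3 - (1/30)s^2 + (8/15)s + 8/15
L_3(s) = (s + 4)(s + 1)(s - 1) / [120] = (1/120)s^3 + (1/30)s^2 - (1/120)s - 1/30
g(s) = 8·L_0 + 2·L_1 + (-1)·L_2 + 7·L_3
  8·L_0(s) = -(1/15)s^3 + (4/15)s^2 + (1/15)s - 4/15
  2·L_1(s) = (1/15)s^3 - (1/15)s^2 - (16/15)s + 16/15
  (-1)·L_2(s) = (1/30)s^3 + (1/30)s^2 - (8/15)s - 8/15
  7·L_3(s) = (7/120)s^3 + (7/30)s^2 - (7/120)s - 7/30
Adding term by term: (11/120)s^3 + (7/15)s^2 - (191/120)s + 1/30

g(s) = (11/120)s^3 + (7/15)s^2 - (191/120)s + 1/30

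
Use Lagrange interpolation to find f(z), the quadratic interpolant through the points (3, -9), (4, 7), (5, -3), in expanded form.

f(z) = -13z^2 + 107z - 213

Build the Lagrange basis polynomials:
L_0(z) = (z - 4)(z - 5) / [2] = (1/2)z^2 - (9/2)z + 10
L_1(z) = (z - 3)(z - 5) / [-1] = -z^2 + 8z - 15
L_2(z) = (z - 3)(z - 4) / [2] = (1/2)z^2 - (7/2)z + 6
f(z) = (-9)·L_0 + 7·L_1 + (-3)·L_2
  (-9)·L_0(z) = -(9/2)z^2 + (81/2)z - 90
  7·L_1(z) = -7z^2 + 56z - 105
  (-3)·L_2(z) = -(3/2)z^2 + (21/2)z - 18
Adding term by term: -13z^2 + 107z - 213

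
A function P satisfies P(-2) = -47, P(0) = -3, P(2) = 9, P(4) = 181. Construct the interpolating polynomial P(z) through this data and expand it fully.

P(z) = 4z^3 - 4z^2 - 2z - 3

L_0(z) = z(z - 2)(z - 4) / [-48] = -(1/48)z^3 + (1/8)z^2 - (1/6)z
L_1(z) = (z + 2)(z - 2)(z - 4) / [16] = (1/16)z^3 - (1/4)z^2 - (1/4)z + 1
L_2(z) = (z + 2)z(z - 4) / [-16] = -(1/16)z^3 + (1/8)z^2 + (1/2)z
L_3(z) = (z + 2)z(z - 2) / [48] = (1/48)z^3 - (1/12)z
P(z) = (-47)·L_0 + (-3)·L_1 + 9·L_2 + 181·L_3
  (-47)·L_0(z) = (47/48)z^3 - (47/8)z^2 + (47/6)z
  (-3)·L_1(z) = -(3/16)z^3 + (3/4)z^2 + (3/4)z - 3
  9·L_2(z) = -(9/16)z^3 + (9/8)z^2 + (9/2)z
  181·L_3(z) = (181/48)z^3 - (181/12)z
Adding term by term: 4z^3 - 4z^2 - 2z - 3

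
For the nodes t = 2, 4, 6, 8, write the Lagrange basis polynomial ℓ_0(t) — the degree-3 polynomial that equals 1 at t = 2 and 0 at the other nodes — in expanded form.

ℓ_0(t) = -(1/48)t^3 + (3/8)t^2 - (13/6)t + 4

ℓ_0(t) = (t - 4)(t - 6)(t - 8) / [(-2)·(-4)·(-6)]
       = (t^3 - 18t^2 + 104t - 192) / (-48)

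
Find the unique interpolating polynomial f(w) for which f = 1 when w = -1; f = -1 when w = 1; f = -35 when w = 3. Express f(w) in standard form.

f(w) = -4w^2 - w + 4

Build the Lagrange basis polynomials:
L_0(w) = (w - 1)(w - 3) / [8] = (1/8)w^2 - (1/2)w + 3/8
L_1(w) = (w + 1)(w - 3) / [-4] = -(1/4)w^2 + (1/2)w + 3/4
L_2(w) = (w + 1)(w - 1) / [8] = (1/8)w^2 - 1/8
f(w) = 1·L_0 + (-1)·L_1 + (-35)·L_2
  1·L_0(w) = (1/8)w^2 - (1/2)w + 3/8
  (-1)·L_1(w) = (1/4)w^2 - (1/2)w - 3/4
  (-35)·L_2(w) = -(35/8)w^2 + 35/8
Adding term by term: -4w^2 - w + 4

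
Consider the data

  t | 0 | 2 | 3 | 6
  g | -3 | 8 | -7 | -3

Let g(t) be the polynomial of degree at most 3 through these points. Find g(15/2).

6023/64

L_0(15/2) = (11/2)·(9/2)·(3/2)/[(-2)·(-3)·(-6)] = -33/32
L_1(15/2) = (15/2)·(9/2)·(3/2)/[(2)·(-1)·(-4)] = 405/64
L_2(15/2) = (15/2)·(11/2)·(3/2)/[(3)·(1)·(-3)] = -55/8
L_3(15/2) = (15/2)·(11/2)·(9/2)/[(6)·(4)·(3)] = 165/64
Sum: (-3)·(-33/32) + 8·(405/64) + (-7)·(-55/8) + (-3)·(165/64) = 6023/64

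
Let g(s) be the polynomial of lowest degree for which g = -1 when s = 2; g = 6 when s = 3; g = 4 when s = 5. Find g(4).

23/3

Using Newton's divided-difference form:
g[2,3] = (6 - (-1)) / (3 - 2) = 7
g[3,5] = (4 - 6) / (5 - 3) = -1
g[2,3,5] = (-1 - 7) / (5 - 2) = -8/3
g(4) = -1 + 7·(2) + (-8/3)·(2)·(1) = 23/3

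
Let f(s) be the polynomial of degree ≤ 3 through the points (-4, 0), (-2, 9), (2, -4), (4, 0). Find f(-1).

L_0(-1) = (1)·(-3)·(-5)/[(-2)·(-6)·(-8)] = -5/32
L_1(-1) = (3)·(-3)·(-5)/[(2)·(-4)·(-6)] = 15/16
L_2(-1) = (3)·(1)·(-5)/[(6)·(4)·(-2)] = 5/16
L_3(-1) = (3)·(1)·(-3)/[(8)·(6)·(2)] = -3/32
Sum: 0 + 9·(15/16) + (-4)·(5/16) + 0 = 115/16

115/16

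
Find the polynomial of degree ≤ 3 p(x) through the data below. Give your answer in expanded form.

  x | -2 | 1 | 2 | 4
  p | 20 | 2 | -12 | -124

p(x) = -2x^3 + 4

Build the Lagrange basis polynomials:
L_0(x) = (x - 1)(x - 2)(x - 4) / [-72] = -(1/72)x^3 + (7/72)x^2 - (7/36)x + 1/9
L_1(x) = (x + 2)(x - 2)(x - 4) / [9] = (1/9)x^3 - (4/9)x^2 - (4/9)x + 16/9
L_2(x) = (x + 2)(x - 1)(x - 4) / [-8] = -(1/8)x^3 + (3/8)x^2 + (3/4)x - 1
L_3(x) = (x + 2)(x - 1)(x - 2) / [36] = (1/36)x^3 - (1/36)x^2 - (1/9)x + 1/9
p(x) = 20·L_0 + 2·L_1 + (-12)·L_2 + (-124)·L_3
  20·L_0(x) = -(5/18)x^3 + (35/18)x^2 - (35/9)x + 20/9
  2·L_1(x) = (2/9)x^3 - (8/9)x^2 - (8/9)x + 32/9
  (-12)·L_2(x) = (3/2)x^3 - (9/2)x^2 - 9x + 12
  (-124)·L_3(x) = -(31/9)x^3 + (31/9)x^2 + (124/9)x - 124/9
Adding term by term: -2x^3 + 4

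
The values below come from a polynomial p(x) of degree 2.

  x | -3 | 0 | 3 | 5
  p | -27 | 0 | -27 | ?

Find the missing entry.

-75

The 3 known values determine p uniquely (degree ≤ 2).
Evaluate each Lagrange basis at x = 5:
L_0(5) = (5)·(2)/[(-3)·(-6)] = 5/9
L_1(5) = (8)·(2)/[(3)·(-3)] = -16/9
L_2(5) = (8)·(5)/[(6)·(3)] = 20/9
Sum: (-27)·(5/9) + 0 + (-27)·(20/9) = -75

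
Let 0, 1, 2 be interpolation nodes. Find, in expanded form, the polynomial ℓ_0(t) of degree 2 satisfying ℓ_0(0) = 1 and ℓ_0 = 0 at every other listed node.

ℓ_0(t) = (1/2)t^2 - (3/2)t + 1

ℓ_0(t) = (t - 1)(t - 2) / [(-1)·(-2)]
       = (t^2 - 3t + 2) / (2)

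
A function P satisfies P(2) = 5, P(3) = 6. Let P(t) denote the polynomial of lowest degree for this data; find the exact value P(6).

Evaluate each Lagrange basis at t = 6:
L_0(6) = (3)/[(-1)] = -3
L_1(6) = (4)/[(1)] = 4
Sum: 5·(-3) + 6·(4) = 9

9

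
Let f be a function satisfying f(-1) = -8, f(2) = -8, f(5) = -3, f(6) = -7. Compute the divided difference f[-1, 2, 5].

f[-1,2] = (-8 - (-8)) / (2 - (-1)) = 0
f[2,5] = (-3 - (-8)) / (5 - 2) = 5/3
f[-1,2,5] = (5/3 - 0) / (5 - (-1)) = 5/18

5/18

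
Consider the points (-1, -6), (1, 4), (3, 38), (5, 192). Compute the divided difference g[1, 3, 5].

15

g[1,3] = (38 - 4) / (3 - 1) = 17
g[3,5] = (192 - 38) / (5 - 3) = 77
g[1,3,5] = (77 - 17) / (5 - 1) = 15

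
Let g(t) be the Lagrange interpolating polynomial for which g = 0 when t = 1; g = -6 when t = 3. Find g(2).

-3

Evaluate each Lagrange basis at t = 2:
L_0(2) = (-1)/[(-2)] = 1/2
L_1(2) = (1)/[(2)] = 1/2
Sum: 0 + (-6)·(1/2) = -3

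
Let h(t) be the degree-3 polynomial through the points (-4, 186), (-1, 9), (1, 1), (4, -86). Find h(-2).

Evaluate each Lagrange basis at t = -2:
L_0(-2) = (-1)·(-3)·(-6)/[(-3)·(-5)·(-8)] = 3/20
L_1(-2) = (2)·(-3)·(-6)/[(3)·(-2)·(-5)] = 6/5
L_2(-2) = (2)·(-1)·(-6)/[(5)·(2)·(-3)] = -2/5
L_3(-2) = (2)·(-1)·(-3)/[(8)·(5)·(3)] = 1/20
Sum: 186·(3/20) + 9·(6/5) + 1·(-2/5) + (-86)·(1/20) = 34

34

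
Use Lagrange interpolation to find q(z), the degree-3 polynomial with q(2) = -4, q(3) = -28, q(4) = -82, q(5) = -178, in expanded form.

Build the Lagrange basis polynomials:
L_0(z) = (z - 3)(z - 4)(z - 5) / [-6] = -(1/6)z^3 + 2z^2 - (47/6)z + 10
L_1(z) = (z - 2)(z - 4)(z - 5) / [2] = (1/2)z^3 - (11/2)z^2 + 19z - 20
L_2(z) = (z - 2)(z - 3)(z - 5) / [-2] = -(1/2)z^3 + 5z^2 - (31/2)z + 15
L_3(z) = (z - 2)(z - 3)(z - 4) / [6] = (1/6)z^3 - (3/2)z^2 + (13/3)z - 4
q(z) = (-4)·L_0 + (-28)·L_1 + (-82)·L_2 + (-178)·L_3
  (-4)·L_0(z) = (2/3)z^3 - 8z^2 + (94/3)z - 40
  (-28)·L_1(z) = -14z^3 + 154z^2 - 532z + 560
  (-82)·L_2(z) = 41z^3 - 410z^2 + 1271z - 1230
  (-178)·L_3(z) = -(89/3)z^3 + 267z^2 - (2314/3)z + 712
Adding term by term: -2z^3 + 3z^2 - z + 2

q(z) = -2z^3 + 3z^2 - z + 2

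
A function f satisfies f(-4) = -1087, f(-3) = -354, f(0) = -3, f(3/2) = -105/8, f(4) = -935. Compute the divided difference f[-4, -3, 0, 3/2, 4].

-4

f[-4,-3] = (-354 - (-1087)) / (-3 - (-4)) = 733
f[-3,0] = (-3 - (-354)) / (0 - (-3)) = 117
f[0,3/2] = (-105/8 - (-3)) / (3/2 - 0) = -27/4
f[3/2,4] = (-935 - (-105/8)) / (4 - 3/2) = -1475/4
f[-4,-3,0] = (117 - 733) / (0 - (-4)) = -154
f[-3,0,3/2] = (-27/4 - 117) / (3/2 - (-3)) = -55/2
f[0,3/2,4] = (-1475/4 - (-27/4)) / (4 - 0) = -181/2
f[-4,-3,0,3/2] = (-55/2 - (-154)) / (3/2 - (-4)) = 23
f[-3,0,3/2,4] = (-181/2 - (-55/2)) / (4 - (-3)) = -9
f[-4,-3,0,3/2,4] = (-9 - 23) / (4 - (-4)) = -4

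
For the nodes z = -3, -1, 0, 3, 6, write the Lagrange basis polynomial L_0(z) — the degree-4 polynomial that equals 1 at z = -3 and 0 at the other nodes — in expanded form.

L_0(z) = (1/324)z^4 - (2/81)z^3 + (1/36)z^2 + (1/18)z

L_0(z) = (z + 1)z(z - 3)(z - 6) / [(-2)·(-3)·(-6)·(-9)]
       = (z^4 - 8z^3 + 9z^2 + 18z) / (324)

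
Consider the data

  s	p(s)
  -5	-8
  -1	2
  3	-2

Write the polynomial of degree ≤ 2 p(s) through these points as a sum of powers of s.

p(s) = -(7/16)s^2 - (1/8)s + 37/16

Build the Lagrange basis polynomials:
L_0(s) = (s + 1)(s - 3) / [32] = (1/32)s^2 - (1/16)s - 3/32
L_1(s) = (s + 5)(s - 3) / [-16] = -(1/16)s^2 - (1/8)s + 15/16
L_2(s) = (s + 5)(s + 1) / [32] = (1/32)s^2 + (3/16)s + 5/32
p(s) = (-8)·L_0 + 2·L_1 + (-2)·L_2
  (-8)·L_0(s) = -(1/4)s^2 + (1/2)s + 3/4
  2·L_1(s) = -(1/8)s^2 - (1/4)s + 15/8
  (-2)·L_2(s) = -(1/16)s^2 - (3/8)s - 5/16
Adding term by term: -(7/16)s^2 - (1/8)s + 37/16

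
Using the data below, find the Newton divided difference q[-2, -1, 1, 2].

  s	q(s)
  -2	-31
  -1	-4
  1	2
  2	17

q[-2,-1] = (-4 - (-31)) / (-1 - (-2)) = 27
q[-1,1] = (2 - (-4)) / (1 - (-1)) = 3
q[1,2] = (17 - 2) / (2 - 1) = 15
q[-2,-1,1] = (3 - 27) / (1 - (-2)) = -8
q[-1,1,2] = (15 - 3) / (2 - (-1)) = 4
q[-2,-1,1,2] = (4 - (-8)) / (2 - (-2)) = 3

3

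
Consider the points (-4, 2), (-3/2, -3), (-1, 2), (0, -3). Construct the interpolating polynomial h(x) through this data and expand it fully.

h(x) = -(7/2)x^3 - (75/4)x^2 - (81/4)x - 3

Newton's divided differences:
h[-4,-3/2] = (-3 - 2) / (-3/2 - (-4)) = -2
h[-3/2,-1] = (2 - (-3)) / (-1 - (-3/2)) = 10
h[-1,0] = (-3 - 2) / (0 - (-1)) = -5
h[-4,-3/2,-1] = (10 - (-2)) / (-1 - (-4)) = 4
h[-3/2,-1,0] = (-5 - 10) / (0 - (-3/2)) = -10
h[-4,-3/2,-1,0] = (-10 - 4) / (0 - (-4)) = -7/2
h(x) = 2 + (-2)·(x + 4) + 4·(x + 4)(x + 3/2) + (-7/2)·(x + 4)(x + 3/2)(x + 1)
Expanding: h(x) = -(7/2)x^3 - (75/4)x^2 - (81/4)x - 3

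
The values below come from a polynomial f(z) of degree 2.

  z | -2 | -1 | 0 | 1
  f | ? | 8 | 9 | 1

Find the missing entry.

-2

The 3 known values determine f uniquely (degree ≤ 2).
Evaluate each Lagrange basis at z = -2:
L_0(-2) = (-2)·(-3)/[(-1)·(-2)] = 3
L_1(-2) = (-1)·(-3)/[(1)·(-1)] = -3
L_2(-2) = (-1)·(-2)/[(2)·(1)] = 1
Sum: 8·(3) + 9·(-3) + 1·(1) = -2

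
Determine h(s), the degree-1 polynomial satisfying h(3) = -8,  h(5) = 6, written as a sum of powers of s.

Build the Lagrange basis polynomials:
L_0(s) = (s - 5) / [-2] = -(1/2)s + 5/2
L_1(s) = (s - 3) / [2] = (1/2)s - 3/2
h(s) = (-8)·L_0 + 6·L_1
  (-8)·L_0(s) = 4s - 20
  6·L_1(s) = 3s - 9
Adding term by term: 7s - 29

h(s) = 7s - 29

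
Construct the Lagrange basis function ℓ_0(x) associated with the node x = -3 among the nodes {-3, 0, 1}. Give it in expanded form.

ℓ_0(x) = (1/12)x^2 - (1/12)x

ℓ_0(x) = x(x - 1) / [(-3)·(-4)]
       = (x^2 - x) / (12)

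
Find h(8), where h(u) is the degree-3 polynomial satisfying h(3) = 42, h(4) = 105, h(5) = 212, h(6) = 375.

Using Newton's divided-difference form:
h[3,4] = (105 - 42) / (4 - 3) = 63
h[4,5] = (212 - 105) / (5 - 4) = 107
h[5,6] = (375 - 212) / (6 - 5) = 163
h[3,4,5] = (107 - 63) / (5 - 3) = 22
h[4,5,6] = (163 - 107) / (6 - 4) = 28
h[3,4,5,6] = (28 - 22) / (6 - 3) = 2
h(8) = 42 + 63·(5) + 22·(5)·(4) + 2·(5)·(4)·(3) = 917

917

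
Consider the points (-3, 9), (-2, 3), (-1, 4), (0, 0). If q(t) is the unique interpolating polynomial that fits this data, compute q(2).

L_0(2) = (4)·(3)·(2)/[(-1)·(-2)·(-3)] = -4
L_1(2) = (5)·(3)·(2)/[(1)·(-1)·(-2)] = 15
L_2(2) = (5)·(4)·(2)/[(2)·(1)·(-1)] = -20
L_3(2) = (5)·(4)·(3)/[(3)·(2)·(1)] = 10
Sum: 9·(-4) + 3·(15) + 4·(-20) + 0 = -71

-71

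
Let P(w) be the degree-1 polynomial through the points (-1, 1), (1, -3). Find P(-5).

Evaluate each Lagrange basis at w = -5:
L_0(-5) = (-6)/[(-2)] = 3
L_1(-5) = (-4)/[(2)] = -2
Sum: 1·(3) + (-3)·(-2) = 9

9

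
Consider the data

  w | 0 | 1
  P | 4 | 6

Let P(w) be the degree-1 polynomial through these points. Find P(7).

18

L_0(7) = (6)/[(-1)] = -6
L_1(7) = (7)/[(1)] = 7
Sum: 4·(-6) + 6·(7) = 18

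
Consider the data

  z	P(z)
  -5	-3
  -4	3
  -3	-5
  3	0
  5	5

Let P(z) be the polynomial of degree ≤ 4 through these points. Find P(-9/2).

8819/3584

L_0(-9/2) = (-1/2)·(-3/2)·(-15/2)·(-19/2)/[(-1)·(-2)·(-8)·(-10)] = 171/512
L_1(-9/2) = (1/2)·(-3/2)·(-15/2)·(-19/2)/[(1)·(-1)·(-7)·(-9)] = 95/112
L_2(-9/2) = (1/2)·(-1/2)·(-15/2)·(-19/2)/[(2)·(1)·(-6)·(-8)] = -95/512
L_3(-9/2) = (1/2)·(-1/2)·(-3/2)·(-19/2)/[(8)·(7)·(6)·(-2)] = 19/3584
L_4(-9/2) = (1/2)·(-1/2)·(-3/2)·(-15/2)/[(10)·(9)·(8)·(2)] = -1/512
Sum: (-3)·(171/512) + 3·(95/112) + (-5)·(-95/512) + 0 + 5·(-1/512) = 8819/3584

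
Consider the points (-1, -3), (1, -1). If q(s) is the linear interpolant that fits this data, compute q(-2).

Evaluate each Lagrange basis at s = -2:
L_0(-2) = (-3)/[(-2)] = 3/2
L_1(-2) = (-1)/[(2)] = -1/2
Sum: (-3)·(3/2) + (-1)·(-1/2) = -4

-4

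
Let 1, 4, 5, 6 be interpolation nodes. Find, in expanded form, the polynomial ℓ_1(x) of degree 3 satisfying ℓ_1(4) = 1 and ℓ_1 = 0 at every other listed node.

ℓ_1(x) = (x - 1)(x - 5)(x - 6) / [(3)·(-1)·(-2)]
       = (x^3 - 12x^2 + 41x - 30) / (6)

ℓ_1(x) = (1/6)x^3 - 2x^2 + (41/6)x - 5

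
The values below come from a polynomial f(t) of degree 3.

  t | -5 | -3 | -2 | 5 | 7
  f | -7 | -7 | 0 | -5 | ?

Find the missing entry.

The 4 known values determine f uniquely (degree ≤ 3).
L_0(7) = (10)·(9)·(2)/[(-2)·(-3)·(-10)] = -3
L_1(7) = (12)·(9)·(2)/[(2)·(-1)·(-8)] = 27/2
L_2(7) = (12)·(10)·(2)/[(3)·(1)·(-7)] = -80/7
L_3(7) = (12)·(10)·(9)/[(10)·(8)·(7)] = 27/14
Sum: (-7)·(-3) + (-7)·(27/2) + 0 + (-5)·(27/14) = -582/7

-582/7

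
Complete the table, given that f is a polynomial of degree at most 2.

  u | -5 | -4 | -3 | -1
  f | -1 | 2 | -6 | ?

-55

The 3 known values determine f uniquely (degree ≤ 2).
Evaluate each Lagrange basis at u = -1:
L_0(-1) = (3)·(2)/[(-1)·(-2)] = 3
L_1(-1) = (4)·(2)/[(1)·(-1)] = -8
L_2(-1) = (4)·(3)/[(2)·(1)] = 6
Sum: (-1)·(3) + 2·(-8) + (-6)·(6) = -55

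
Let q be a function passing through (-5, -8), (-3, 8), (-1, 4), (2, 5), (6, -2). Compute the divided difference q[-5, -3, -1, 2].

89/210

q[-5,-3] = (8 - (-8)) / (-3 - (-5)) = 8
q[-3,-1] = (4 - 8) / (-1 - (-3)) = -2
q[-1,2] = (5 - 4) / (2 - (-1)) = 1/3
q[-5,-3,-1] = (-2 - 8) / (-1 - (-5)) = -5/2
q[-3,-1,2] = (1/3 - (-2)) / (2 - (-3)) = 7/15
q[-5,-3,-1,2] = (7/15 - (-5/2)) / (2 - (-5)) = 89/210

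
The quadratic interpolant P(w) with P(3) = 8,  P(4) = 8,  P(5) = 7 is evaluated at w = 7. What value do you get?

2

Using Newton's divided-difference form:
P[3,4] = (8 - 8) / (4 - 3) = 0
P[4,5] = (7 - 8) / (5 - 4) = -1
P[3,4,5] = (-1 - 0) / (5 - 3) = -1/2
P(7) = 8 + 0·(4) + (-1/2)·(4)·(3) = 2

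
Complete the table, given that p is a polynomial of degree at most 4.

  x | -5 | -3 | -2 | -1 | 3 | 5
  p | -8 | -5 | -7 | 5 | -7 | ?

-1001/2

The 5 known values determine p uniquely (degree ≤ 4).
L_0(5) = (8)·(7)·(6)·(2)/[(-2)·(-3)·(-4)·(-8)] = 7/2
L_1(5) = (10)·(7)·(6)·(2)/[(2)·(-1)·(-2)·(-6)] = -35
L_2(5) = (10)·(8)·(6)·(2)/[(3)·(1)·(-1)·(-5)] = 64
L_3(5) = (10)·(8)·(7)·(2)/[(4)·(2)·(1)·(-4)] = -35
L_4(5) = (10)·(8)·(7)·(6)/[(8)·(6)·(5)·(4)] = 7/2
Sum: (-8)·(7/2) + (-5)·(-35) + (-7)·(64) + 5·(-35) + (-7)·(7/2) = -1001/2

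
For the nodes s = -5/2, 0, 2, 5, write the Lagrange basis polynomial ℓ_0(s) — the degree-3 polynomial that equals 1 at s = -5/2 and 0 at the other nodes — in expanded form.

ℓ_0(s) = s(s - 2)(s - 5) / [(-5/2)·(-9/2)·(-15/2)]
       = (s^3 - 7s^2 + 10s) / (-675/8)

ℓ_0(s) = -(8/675)s^3 + (56/675)s^2 - (16/135)s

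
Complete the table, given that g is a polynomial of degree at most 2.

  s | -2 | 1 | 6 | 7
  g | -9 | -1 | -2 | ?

The 3 known values determine g uniquely (degree ≤ 2).
L_0(7) = (6)·(1)/[(-3)·(-8)] = 1/4
L_1(7) = (9)·(1)/[(3)·(-5)] = -3/5
L_2(7) = (9)·(6)/[(8)·(5)] = 27/20
Sum: (-9)·(1/4) + (-1)·(-3/5) + (-2)·(27/20) = -87/20

-87/20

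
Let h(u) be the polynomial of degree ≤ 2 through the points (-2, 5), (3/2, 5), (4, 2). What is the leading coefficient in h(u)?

-1/5

L_0(u) = (u - 3/2)(u - 4) / [21] = (1/21)u^2 - (11/42)u + 2/7
L_1(u) = (u + 2)(u - 4) / [-35/4] = -(4/35)u^2 + (8/35)u + 32/35
L_2(u) = (u + 2)(u - 3/2) / [15] = (1/15)u^2 + (1/30)u - 1/5
h(u) = 5·L_0 + 5·L_1 + 2·L_2
Only the coefficient of u^2 is needed; take it from each L_i and combine:
5·(1/21) + 5·(-4/35) + 2·(1/15) = -1/5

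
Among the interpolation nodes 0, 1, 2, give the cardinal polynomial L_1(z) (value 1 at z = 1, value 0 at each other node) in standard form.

L_1(z) = z(z - 2) / [(1)·(-1)]
       = (z^2 - 2z) / (-1)

L_1(z) = -z^2 + 2z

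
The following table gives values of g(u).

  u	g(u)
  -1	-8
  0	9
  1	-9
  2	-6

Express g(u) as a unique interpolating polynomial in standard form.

L_0(u) = u(u - 1)(u - 2) / [-6] = -(1/6)u^3 + (1/2)u^2 - (1/3)u
L_1(u) = (u + 1)(u - 1)(u - 2) / [2] = (1/2)u^3 - u^2 - (1/2)u + 1
L_2(u) = (u + 1)u(u - 2) / [-2] = -(1/2)u^3 + (1/2)u^2 + u
L_3(u) = (u + 1)u(u - 1) / [6] = (1/6)u^3 - (1/6)u
g(u) = (-8)·L_0 + 9·L_1 + (-9)·L_2 + (-6)·L_3
  (-8)·L_0(u) = (4/3)u^3 - 4u^2 + (8/3)u
  9·L_1(u) = (9/2)u^3 - 9u^2 - (9/2)u + 9
  (-9)·L_2(u) = (9/2)u^3 - (9/2)u^2 - 9u
  (-6)·L_3(u) = -u^3 + u
Adding term by term: (28/3)u^3 - (35/2)u^2 - (59/6)u + 9

g(u) = (28/3)u^3 - (35/2)u^2 - (59/6)u + 9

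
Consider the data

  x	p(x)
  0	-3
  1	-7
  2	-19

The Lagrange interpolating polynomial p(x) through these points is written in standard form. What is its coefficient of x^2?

The leading coefficient equals the top divided difference p[0,1,2].
p[0,1] = (-7 - (-3)) / (1 - 0) = -4
p[1,2] = (-19 - (-7)) / (2 - 1) = -12
p[0,1,2] = (-12 - (-4)) / (2 - 0) = -4

-4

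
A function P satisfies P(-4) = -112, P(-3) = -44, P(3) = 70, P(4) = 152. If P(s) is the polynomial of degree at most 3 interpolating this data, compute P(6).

478

Using Newton's divided-difference form:
P[-4,-3] = (-44 - (-112)) / (-3 - (-4)) = 68
P[-3,3] = (70 - (-44)) / (3 - (-3)) = 19
P[3,4] = (152 - 70) / (4 - 3) = 82
P[-4,-3,3] = (19 - 68) / (3 - (-4)) = -7
P[-3,3,4] = (82 - 19) / (4 - (-3)) = 9
P[-4,-3,3,4] = (9 - (-7)) / (4 - (-4)) = 2
P(6) = -112 + 68·(10) + (-7)·(10)·(9) + 2·(10)·(9)·(3) = 478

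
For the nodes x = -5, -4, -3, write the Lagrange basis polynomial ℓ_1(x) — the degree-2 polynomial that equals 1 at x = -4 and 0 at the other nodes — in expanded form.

ℓ_1(x) = (x + 5)(x + 3) / [(1)·(-1)]
       = (x^2 + 8x + 15) / (-1)

ℓ_1(x) = -x^2 - 8x - 15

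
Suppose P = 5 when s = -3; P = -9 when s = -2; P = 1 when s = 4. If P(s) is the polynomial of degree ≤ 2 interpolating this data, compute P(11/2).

Evaluate each Lagrange basis at s = 11/2:
L_0(11/2) = (15/2)·(3/2)/[(-1)·(-7)] = 45/28
L_1(11/2) = (17/2)·(3/2)/[(1)·(-6)] = -17/8
L_2(11/2) = (17/2)·(15/2)/[(7)·(6)] = 85/56
Sum: 5·(45/28) + (-9)·(-17/8) + 1·(85/56) = 803/28

803/28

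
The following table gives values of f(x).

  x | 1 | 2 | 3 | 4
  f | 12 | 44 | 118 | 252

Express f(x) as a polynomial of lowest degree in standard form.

f(x) = 3x^3 + 3x^2 + 2x + 4

L_0(x) = (x - 2)(x - 3)(x - 4) / [-6] = -(1/6)x^3 + (3/2)x^2 - (13/3)x + 4
L_1(x) = (x - 1)(x - 3)(x - 4) / [2] = (1/2)x^3 - 4x^2 + (19/2)x - 6
L_2(x) = (x - 1)(x - 2)(x - 4) / [-2] = -(1/2)x^3 + (7/2)x^2 - 7x + 4
L_3(x) = (x - 1)(x - 2)(x - 3) / [6] = (1/6)x^3 - x^2 + (11/6)x - 1
f(x) = 12·L_0 + 44·L_1 + 118·L_2 + 252·L_3
  12·L_0(x) = -2x^3 + 18x^2 - 52x + 48
  44·L_1(x) = 22x^3 - 176x^2 + 418x - 264
  118·L_2(x) = -59x^3 + 413x^2 - 826x + 472
  252·L_3(x) = 42x^3 - 252x^2 + 462x - 252
Adding term by term: 3x^3 + 3x^2 + 2x + 4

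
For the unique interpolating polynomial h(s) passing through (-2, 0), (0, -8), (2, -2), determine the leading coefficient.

L_0(s) = s(s - 2) / [8] = (1/8)s^2 - (1/4)s
L_1(s) = (s + 2)(s - 2) / [-4] = -(1/4)s^2 + 1
L_2(s) = (s + 2)s / [8] = (1/8)s^2 + (1/4)s
h(s) = 0·L_0 + (-8)·L_1 + (-2)·L_2
Only the coefficient of s^2 is needed; take it from each L_i and combine:
0·(1/8) + (-8)·(-1/4) + (-2)·(1/8) = 7/4

7/4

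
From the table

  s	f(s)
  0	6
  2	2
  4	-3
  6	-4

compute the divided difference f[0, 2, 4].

f[0,2] = (2 - 6) / (2 - 0) = -2
f[2,4] = (-3 - 2) / (4 - 2) = -5/2
f[0,2,4] = (-5/2 - (-2)) / (4 - 0) = -1/8

-1/8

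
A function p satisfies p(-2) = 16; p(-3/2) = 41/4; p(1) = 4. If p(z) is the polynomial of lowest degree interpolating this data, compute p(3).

Evaluate each Lagrange basis at z = 3:
L_0(3) = (9/2)·(2)/[(-1/2)·(-3)] = 6
L_1(3) = (5)·(2)/[(1/2)·(-5/2)] = -8
L_2(3) = (5)·(9/2)/[(3)·(5/2)] = 3
Sum: 16·(6) + 41/4·(-8) + 4·(3) = 26

26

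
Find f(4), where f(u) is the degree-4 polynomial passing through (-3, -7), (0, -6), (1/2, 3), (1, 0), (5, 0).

Evaluate each Lagrange basis at u = 4:
L_0(4) = (4)·(7/2)·(3)·(-1)/[(-3)·(-7/2)·(-4)·(-8)] = -1/8
L_1(4) = (7)·(7/2)·(3)·(-1)/[(3)·(-1/2)·(-1)·(-5)] = 49/5
L_2(4) = (7)·(4)·(3)·(-1)/[(7/2)·(1/2)·(-1/2)·(-9/2)] = -64/3
L_3(4) = (7)·(4)·(7/2)·(-1)/[(4)·(1)·(1/2)·(-4)] = 49/4
L_4(4) = (7)·(4)·(7/2)·(3)/[(8)·(5)·(9/2)·(4)] = 49/120
Sum: (-7)·(-1/8) + (-6)·(49/5) + 3·(-64/3) + 0 + 0 = -4877/40

-4877/40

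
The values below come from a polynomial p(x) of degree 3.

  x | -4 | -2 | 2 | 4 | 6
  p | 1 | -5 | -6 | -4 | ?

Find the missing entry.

The 4 known values determine p uniquely (degree ≤ 3).
Evaluate each Lagrange basis at x = 6:
L_0(6) = (8)·(4)·(2)/[(-2)·(-6)·(-8)] = -2/3
L_1(6) = (10)·(4)·(2)/[(2)·(-4)·(-6)] = 5/3
L_2(6) = (10)·(8)·(2)/[(6)·(4)·(-2)] = -10/3
L_3(6) = (10)·(8)·(4)/[(8)·(6)·(2)] = 10/3
Sum: 1·(-2/3) + (-5)·(5/3) + (-6)·(-10/3) + (-4)·(10/3) = -7/3

-7/3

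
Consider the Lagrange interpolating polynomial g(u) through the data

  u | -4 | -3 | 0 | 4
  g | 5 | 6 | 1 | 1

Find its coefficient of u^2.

Build the Lagrange basis polynomials:
L_0(u) = (u + 3)u(u - 4) / [-32] = -(1/32)u^3 + (1/32)u^2 + (3/8)u
L_1(u) = (u + 4)u(u - 4) / [21] = (1/21)u^3 - (16/21)u
L_2(u) = (u + 4)(u + 3)(u - 4) / [-48] = -(1/48)u^3 - (1/16)u^2 + (1/3)u + 1
L_3(u) = (u + 4)(u + 3)u / [224] = (1/224)u^3 + (1/32)u^2 + (3/56)u
g(u) = 5·L_0 + 6·L_1 + 1·L_2 + 1·L_3
Only the coefficient of u^2 is needed; take it from each L_i and combine:
5·(1/32) + 6·(0) + 1·(-1/16) + 1·(1/32) = 1/8

1/8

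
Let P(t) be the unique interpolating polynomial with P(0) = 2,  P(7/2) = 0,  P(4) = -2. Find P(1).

25/7

Using Newton's divided-difference form:
P[0,7/2] = (0 - 2) / (7/2 - 0) = -4/7
P[7/2,4] = (-2 - 0) / (4 - 7/2) = -4
P[0,7/2,4] = (-4 - (-4/7)) / (4 - 0) = -6/7
P(1) = 2 + (-4/7)·(1) + (-6/7)·(1)·(-5/2) = 25/7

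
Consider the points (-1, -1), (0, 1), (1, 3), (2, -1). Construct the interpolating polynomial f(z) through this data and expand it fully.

L_0(z) = z(z - 1)(z - 2) / [-6] = -(1/6)z^3 + (1/2)z^2 - (1/3)z
L_1(z) = (z + 1)(z - 1)(z - 2) / [2] = (1/2)z^3 - z^2 - (1/2)z + 1
L_2(z) = (z + 1)z(z - 2) / [-2] = -(1/2)z^3 + (1/2)z^2 + z
L_3(z) = (z + 1)z(z - 1) / [6] = (1/6)z^3 - (1/6)z
f(z) = (-1)·L_0 + 1·L_1 + 3·L_2 + (-1)·L_3
  (-1)·L_0(z) = (1/6)z^3 - (1/2)z^2 + (1/3)z
  1·L_1(z) = (1/2)z^3 - z^2 - (1/2)z + 1
  3·L_2(z) = -(3/2)z^3 + (3/2)z^2 + 3z
  (-1)·L_3(z) = -(1/6)z^3 + (1/6)z
Adding term by term: -z^3 + 3z + 1

f(z) = -z^3 + 3z + 1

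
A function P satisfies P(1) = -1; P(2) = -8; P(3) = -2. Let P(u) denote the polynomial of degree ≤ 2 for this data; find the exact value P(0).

Evaluate each Lagrange basis at u = 0:
L_0(0) = (-2)·(-3)/[(-1)·(-2)] = 3
L_1(0) = (-1)·(-3)/[(1)·(-1)] = -3
L_2(0) = (-1)·(-2)/[(2)·(1)] = 1
Sum: (-1)·(3) + (-8)·(-3) + (-2)·(1) = 19

19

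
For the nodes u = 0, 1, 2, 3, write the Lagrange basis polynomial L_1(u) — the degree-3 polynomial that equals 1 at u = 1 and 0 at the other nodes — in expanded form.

L_1(u) = u(u - 2)(u - 3) / [(1)·(-1)·(-2)]
       = (u^3 - 5u^2 + 6u) / (2)

L_1(u) = (1/2)u^3 - (5/2)u^2 + 3u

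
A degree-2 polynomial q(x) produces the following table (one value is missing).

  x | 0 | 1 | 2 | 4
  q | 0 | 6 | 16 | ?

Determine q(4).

48

The 3 known values determine q uniquely (degree ≤ 2).
Evaluate each Lagrange basis at x = 4:
L_0(4) = (3)·(2)/[(-1)·(-2)] = 3
L_1(4) = (4)·(2)/[(1)·(-1)] = -8
L_2(4) = (4)·(3)/[(2)·(1)] = 6
Sum: 0 + 6·(-8) + 16·(6) = 48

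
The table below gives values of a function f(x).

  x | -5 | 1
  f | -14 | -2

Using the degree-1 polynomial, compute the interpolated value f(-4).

-12

L_0(-4) = (-5)/[(-6)] = 5/6
L_1(-4) = (1)/[(6)] = 1/6
Sum: (-14)·(5/6) + (-2)·(1/6) = -12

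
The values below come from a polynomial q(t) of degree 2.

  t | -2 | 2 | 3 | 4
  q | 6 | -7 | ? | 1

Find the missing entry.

The 3 known values determine q uniquely (degree ≤ 2).
L_0(3) = (1)·(-1)/[(-4)·(-6)] = -1/24
L_1(3) = (5)·(-1)/[(4)·(-2)] = 5/8
L_2(3) = (5)·(1)/[(6)·(2)] = 5/12
Sum: 6·(-1/24) + (-7)·(5/8) + 1·(5/12) = -101/24

-101/24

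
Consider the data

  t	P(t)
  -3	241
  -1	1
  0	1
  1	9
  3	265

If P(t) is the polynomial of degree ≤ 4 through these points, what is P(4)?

Evaluate each Lagrange basis at t = 4:
L_0(4) = (5)·(4)·(3)·(1)/[(-2)·(-3)·(-4)·(-6)] = 5/12
L_1(4) = (7)·(4)·(3)·(1)/[(2)·(-1)·(-2)·(-4)] = -21/4
L_2(4) = (7)·(5)·(3)·(1)/[(3)·(1)·(-1)·(-3)] = 35/3
L_3(4) = (7)·(5)·(4)·(1)/[(4)·(2)·(1)·(-2)] = -35/4
L_4(4) = (7)·(5)·(4)·(3)/[(6)·(4)·(3)·(2)] = 35/12
Sum: 241·(5/12) + 1·(-21/4) + 1·(35/3) + 9·(-35/4) + 265·(35/12) = 801

801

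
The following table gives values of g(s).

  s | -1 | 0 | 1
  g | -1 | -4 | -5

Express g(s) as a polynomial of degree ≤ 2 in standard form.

Newton's divided differences:
g[-1,0] = (-4 - (-1)) / (0 - (-1)) = -3
g[0,1] = (-5 - (-4)) / (1 - 0) = -1
g[-1,0,1] = (-1 - (-3)) / (1 - (-1)) = 1
g(s) = -1 + (-3)·(s + 1) + 1·(s + 1)s
Expanding: g(s) = s^2 - 2s - 4

g(s) = s^2 - 2s - 4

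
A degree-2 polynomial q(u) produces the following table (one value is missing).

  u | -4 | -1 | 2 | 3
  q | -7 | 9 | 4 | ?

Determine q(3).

The 3 known values determine q uniquely (degree ≤ 2).
L_0(3) = (4)·(1)/[(-3)·(-6)] = 2/9
L_1(3) = (7)·(1)/[(3)·(-3)] = -7/9
L_2(3) = (7)·(4)/[(6)·(3)] = 14/9
Sum: (-7)·(2/9) + 9·(-7/9) + 4·(14/9) = -7/3

-7/3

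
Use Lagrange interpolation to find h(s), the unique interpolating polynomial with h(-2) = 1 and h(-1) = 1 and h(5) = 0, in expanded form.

Build the Lagrange basis polynomials:
L_0(s) = (s + 1)(s - 5) / [7] = (1/7)s^2 - (4/7)s - 5/7
L_1(s) = (s + 2)(s - 5) / [-6] = -(1/6)s^2 + (1/2)s + 5/3
L_2(s) = (s + 2)(s + 1) / [42] = (1/42)s^2 + (1/14)s + 1/21
h(s) = 1·L_0 + 1·L_1 + 0·L_2
  1·L_0(s) = (1/7)s^2 - (4/7)s - 5/7
  1·L_1(s) = -(1/6)s^2 + (1/2)s + 5/3
  0·L_2(s) = 0
Adding term by term: -(1/42)s^2 - (1/14)s + 20/21

h(s) = -(1/42)s^2 - (1/14)s + 20/21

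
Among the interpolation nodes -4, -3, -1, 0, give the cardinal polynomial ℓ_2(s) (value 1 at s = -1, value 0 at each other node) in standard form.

ℓ_2(s) = (s + 4)(s + 3)s / [(3)·(2)·(-1)]
       = (s^3 + 7s^2 + 12s) / (-6)

ℓ_2(s) = -(1/6)s^3 - (7/6)s^2 - 2s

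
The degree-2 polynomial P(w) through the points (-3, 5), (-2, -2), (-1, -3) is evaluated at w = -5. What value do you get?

Using Newton's divided-difference form:
P[-3,-2] = (-2 - 5) / (-2 - (-3)) = -7
P[-2,-1] = (-3 - (-2)) / (-1 - (-2)) = -1
P[-3,-2,-1] = (-1 - (-7)) / (-1 - (-3)) = 3
P(-5) = 5 + (-7)·(-2) + 3·(-2)·(-3) = 37

37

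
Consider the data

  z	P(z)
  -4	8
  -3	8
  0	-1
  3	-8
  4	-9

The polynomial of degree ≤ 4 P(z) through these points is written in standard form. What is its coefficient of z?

L_0(z) = (z + 3)z(z - 3)(z - 4) / [224] = (1/224)z^4 - (1/56)z^3 - (9/224)z^2 + (9/56)z
L_1(z) = (z + 4)z(z - 3)(z - 4) / [-126] = -(1/126)z^4 + (1/42)z^3 + (8/63)z^2 - (8/21)z
L_2(z) = (z + 4)(z + 3)(z - 3)(z - 4) / [144] = (1/144)z^4 - (25/144)z^2 + 1
L_3(z) = (z + 4)(z + 3)z(z - 4) / [-126] = -(1/126)z^4 - (1/42)z^3 + (8/63)z^2 + (8/21)z
L_4(z) = (z + 4)(z + 3)z(z - 3) / [224] = (1/224)z^4 + (1/56)z^3 - (9/224)z^2 - (9/56)z
P(z) = 8·L_0 + 8·L_1 + (-1)·L_2 + (-8)·L_3 + (-9)·L_4
Only the coefficient of z is needed; take it from each L_i and combine:
8·(9/56) + 8·(-8/21) + (-1)·(0) + (-8)·(8/21) + (-9)·(-9/56) = -565/168

-565/168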